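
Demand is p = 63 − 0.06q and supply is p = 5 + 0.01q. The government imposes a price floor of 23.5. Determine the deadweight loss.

1014.34

Competitive equilibrium: 63 − 0.06q = 5 + 0.01q → q* = 828.5714, p* = 13.2857.
At the floor p = 23.5, quantity demanded = (63 − 23.5)/0.06 = 658.3333.
Sellers' marginal cost at q' = 658.3333: 5 + 0.01·658.3333 = 11.5833.
Δq = 828.5714 − 658.3333 = 170.2381; wedge = 23.5 − 11.5833 = 11.9167.
The triangle = ½ × 170.2381 × 11.9167 = 1014.34.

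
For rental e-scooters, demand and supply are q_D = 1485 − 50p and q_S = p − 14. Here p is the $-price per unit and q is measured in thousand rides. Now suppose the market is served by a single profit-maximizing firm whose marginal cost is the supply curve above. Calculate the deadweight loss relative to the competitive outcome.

$0.04 thousand

In inverse form: demand p = 29.7 − 0.02q, supply p = 14 + q.
Competitive equilibrium: 29.7 − 0.02q = 14 + q → q* = 15.3922, p* = 29.3922.
Marginal revenue: MR = 29.7 − 0.04q. Set MR = MC: 29.7 − 0.04q = 14 + q → q_m = 15.0962.
Price p_m = 29.7 − 0.02·15.0962 = 29.3981; MC(q_m) = 14 + 1·15.0962 = 29.0962.
Competitive q* = 15.3922, so Δq = 0.296; wedge = 29.3981 − 29.0962 = 0.3019.
The triangle = ½ × 0.296 × 0.3019 = $0.04 thousand.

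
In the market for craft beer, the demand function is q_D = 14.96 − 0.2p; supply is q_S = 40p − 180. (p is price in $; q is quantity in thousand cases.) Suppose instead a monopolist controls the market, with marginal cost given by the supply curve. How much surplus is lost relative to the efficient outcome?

In inverse form: demand p = 74.8 − 5q, supply p = 4.5 + 0.025q.
Competitive equilibrium: 74.8 − 5q = 4.5 + 0.025q → q* = 13.99005, p* = 4.84975.
Marginal revenue: MR = 74.8 − 10q. Set MR = MC: 74.8 − 10q = 4.5 + 0.025q → q_m = 7.01247.
Price p_m = 74.8 − 5·7.01247 = 39.73765; MC(q_m) = 4.5 + 0.025·7.01247 = 4.67531.
Competitive q* = 13.99005, so Δq = 6.97758; wedge = 39.73765 − 4.67531 = 35.06234.
The triangle = ½ × 6.97758 × 35.06234 = $122.33 thousand.

$122.33 thousand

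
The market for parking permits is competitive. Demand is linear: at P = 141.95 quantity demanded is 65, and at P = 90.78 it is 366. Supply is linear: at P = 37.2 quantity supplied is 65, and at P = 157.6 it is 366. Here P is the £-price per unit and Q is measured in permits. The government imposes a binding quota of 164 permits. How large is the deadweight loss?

Demand slope = (90.78 − 141.95)/(366 − 65) = −0.17, so P = 153 − 0.17Q.
Supply slope = (157.6 − 37.2)/(366 − 65) = 0.4, so P = 11.2 + 0.4Q.
Competitive equilibrium: 153 − 0.17Q = 11.2 + 0.4Q → Q* = 248.7719, P* = 110.7088.
At Q = 164: demand price = 153 − 0.17·164 = 125.12; supply price = 11.2 + 0.4·164 = 76.8.
ΔQ = 248.7719 − 164 = 84.7719; wedge = 125.12 − 76.8 = 48.32.
Deadweight loss = ½ × 84.7719 × 48.32 = £2048.09.

£2048.09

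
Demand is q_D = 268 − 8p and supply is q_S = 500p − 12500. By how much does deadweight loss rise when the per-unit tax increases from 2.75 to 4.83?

62.07

In inverse form: demand p = 33.5 − 0.125q, supply p = 25 + 0.002q.
Competitive equilibrium: 33.5 − 0.125q = 25 + 0.002q → q* = 66.9291, p* = 25.1339.
For a per-unit tax t: Δq = t/0.127, so DWL = ½·t·(t/0.127) = t²/0.254.
At t = 2.75: DWL = 29.774. At t = 4.83: DWL = 91.846.
Increase = 91.846 − 29.774 = 62.07.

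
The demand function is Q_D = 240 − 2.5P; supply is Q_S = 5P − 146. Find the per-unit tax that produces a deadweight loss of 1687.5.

In inverse form: demand P = 96 − 0.4Q, supply P = 29.2 + 0.2Q.
Competitive equilibrium: 96 − 0.4Q = 29.2 + 0.2Q → Q* = 111.3333, P* = 51.4667.
A tax t gives ΔQ = t/0.6 and wedge t, so DWL = t²/1.2.
t²/1.2 = 1687.5 → t² = 2025 → t = 45.

45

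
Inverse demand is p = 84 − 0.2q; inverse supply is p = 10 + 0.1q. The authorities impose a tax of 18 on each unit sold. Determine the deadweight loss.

Competitive equilibrium: 84 − 0.2q = 10 + 0.1q → q* = 246.6667, p* = 34.6667.
With the tax, the buyer price exceeds the seller price by 18: (84 − 0.2q) − (10 + 0.1q) = 18 → q' = 186.6667.
Δq = 246.6667 − 186.6667 = 60; the wedge equals the tax, 18.
The triangle = ½ × 60 × 18 = 540.

540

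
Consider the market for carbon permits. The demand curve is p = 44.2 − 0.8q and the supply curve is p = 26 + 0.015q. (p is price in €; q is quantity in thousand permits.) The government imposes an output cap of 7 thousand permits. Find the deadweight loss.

€95.78 thousand

Competitive equilibrium: 44.2 − 0.8q = 26 + 0.015q → q* = 22.3313, p* = 26.335.
At q = 7: demand price = 44.2 − 0.8·7 = 38.6; supply price = 26 + 0.015·7 = 26.105.
Δq = 22.3313 − 7 = 15.3313; wedge = 38.6 − 26.105 = 12.495.
DWL = ½ × 15.3313 × 12.495 = €95.78 thousand.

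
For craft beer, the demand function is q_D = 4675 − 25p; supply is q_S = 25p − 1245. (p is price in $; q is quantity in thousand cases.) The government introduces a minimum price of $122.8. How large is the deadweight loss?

$484 thousand

In inverse form: demand p = 187 − 0.04q, supply p = 49.8 + 0.04q.
Competitive equilibrium: 187 − 0.04q = 49.8 + 0.04q → q* = 1715, p* = 118.4.
At the floor p = 122.8, quantity demanded = (187 − 122.8)/0.04 = 1605.
Sellers' marginal cost at q' = 1605: 49.8 + 0.04·1605 = 114.
Δq = 1715 − 1605 = 110; wedge = 122.8 − 114 = 8.8.
Deadweight loss = ½ × 110 × 8.8 = $484 thousand.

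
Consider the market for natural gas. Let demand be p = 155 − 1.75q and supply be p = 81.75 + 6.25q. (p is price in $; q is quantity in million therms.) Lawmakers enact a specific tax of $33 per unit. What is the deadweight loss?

Competitive equilibrium: 155 − 1.75q = 81.75 + 6.25q → q* = 9.1563, p* = 138.9766.
With the tax, the buyer price exceeds the seller price by 33: (155 − 1.75q) − (81.75 + 6.25q) = 33 → q' = 5.0313.
Δq = 9.1563 − 5.0313 = 4.125; the wedge equals the tax, 33.
DWL = ½ × 4.125 × 33 = $68.06 million.

$68.06 million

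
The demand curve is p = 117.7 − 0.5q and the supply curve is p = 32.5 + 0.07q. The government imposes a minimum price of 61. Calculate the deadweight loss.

Competitive equilibrium: 117.7 − 0.5q = 32.5 + 0.07q → q* = 149.4737, p* = 42.9632.
At the floor p = 61, quantity demanded = (117.7 − 61)/0.5 = 113.4.
Sellers' marginal cost at q' = 113.4: 32.5 + 0.07·113.4 = 40.438.
Δq = 149.4737 − 113.4 = 36.0737; wedge = 61 − 40.438 = 20.562.
DWL = ½ × 36.0737 × 20.562 = 370.87.

370.87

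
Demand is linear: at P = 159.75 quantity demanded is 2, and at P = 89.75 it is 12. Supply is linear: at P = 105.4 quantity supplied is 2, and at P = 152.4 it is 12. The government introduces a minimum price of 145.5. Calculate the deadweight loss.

Demand slope = (89.75 − 159.75)/(12 − 2) = −7, so P = 173.75 − 7Q.
Supply slope = (152.4 − 105.4)/(12 − 2) = 4.7, so P = 96 + 4.7Q.
Competitive equilibrium: 173.75 − 7Q = 96 + 4.7Q → Q* = 6.6453, P* = 127.2329.
At the floor P = 145.5, quantity demanded = (173.75 − 145.5)/7 = 4.0357.
Sellers' marginal cost at Q' = 4.0357: 96 + 4.7·4.0357 = 114.9678.
ΔQ = 6.6453 − 4.0357 = 2.6096; wedge = 145.5 − 114.9678 = 30.5322.
Deadweight loss = ½ × 2.6096 × 30.5322 = 39.84.

39.84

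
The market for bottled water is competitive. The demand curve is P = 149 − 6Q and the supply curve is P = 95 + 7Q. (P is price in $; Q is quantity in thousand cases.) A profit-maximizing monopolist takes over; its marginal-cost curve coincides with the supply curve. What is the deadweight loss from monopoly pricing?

Competitive equilibrium: 149 − 6Q = 95 + 7Q → Q* = 4.1538, P* = 124.0769.
Marginal revenue: MR = 149 − 12Q. Set MR = MC: 149 − 12Q = 95 + 7Q → Q_m = 2.8421.
Price P_m = 149 − 6·2.8421 = 131.9474; MC(Q_m) = 95 + 7·2.8421 = 114.8947.
Competitive Q* = 4.1538, so ΔQ = 1.3117; wedge = 131.9474 − 114.8947 = 17.0527.
Welfare loss = ½ × 1.3117 × 17.0527 = $11.18 thousand.

$11.18 thousand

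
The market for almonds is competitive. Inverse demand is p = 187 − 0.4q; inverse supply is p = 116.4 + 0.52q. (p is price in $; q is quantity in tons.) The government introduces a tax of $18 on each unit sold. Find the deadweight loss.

$176.09

Competitive equilibrium: 187 − 0.4q = 116.4 + 0.52q → q* = 76.7391, p* = 156.3043.
With the tax, the buyer price exceeds the seller price by 18: (187 − 0.4q) − (116.4 + 0.52q) = 18 → q' = 57.1739.
Δq = 76.7391 − 57.1739 = 19.5652; the wedge equals the tax, 18.
Welfare loss = ½ × 19.5652 × 18 = $176.09.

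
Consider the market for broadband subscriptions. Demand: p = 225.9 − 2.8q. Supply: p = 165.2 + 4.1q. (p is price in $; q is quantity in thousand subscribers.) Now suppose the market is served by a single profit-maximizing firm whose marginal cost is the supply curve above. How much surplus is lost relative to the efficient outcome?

Competitive equilibrium: 225.9 − 2.8q = 165.2 + 4.1q → q* = 8.7971, p* = 201.2681.
Marginal revenue: MR = 225.9 − 5.6q. Set MR = MC: 225.9 − 5.6q = 165.2 + 4.1q → q_m = 6.2577.
Price p_m = 225.9 − 2.8·6.2577 = 208.3784; MC(q_m) = 165.2 + 4.1·6.2577 = 190.8566.
Competitive q* = 8.7971, so Δq = 2.5394; wedge = 208.3784 − 190.8566 = 17.5218.
The triangle = ½ × 2.5394 × 17.5218 = $22.25 thousand.

$22.25 thousand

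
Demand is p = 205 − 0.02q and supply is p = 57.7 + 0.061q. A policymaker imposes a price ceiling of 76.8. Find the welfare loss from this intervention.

Competitive equilibrium: 205 − 0.02q = 57.7 + 0.061q → q* = 1818.51852, p* = 168.62963.
At the ceiling p = 76.8, quantity supplied = (76.8 − 57.7)/0.061 = 313.11475.
Willingness to pay at q' = 313.11475: 205 − 0.02·313.11475 = 198.73771.
Δq = 1818.51852 − 313.11475 = 1505.40377; wedge = 198.73771 − 76.8 = 121.93771.
Welfare loss = ½ × 1505.40377 × 121.93771 = 91782.74.

91782.74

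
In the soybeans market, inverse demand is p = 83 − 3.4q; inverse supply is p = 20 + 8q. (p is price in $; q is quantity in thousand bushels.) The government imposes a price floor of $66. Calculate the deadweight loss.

Competitive equilibrium: 83 − 3.4q = 20 + 8q → q* = 5.5263, p* = 64.2105.
At the floor p = 66, quantity demanded = (83 − 66)/3.4 = 5.
Sellers' marginal cost at q' = 5: 20 + 8·5 = 60.
Δq = 5.5263 − 5 = 0.5263; wedge = 66 − 60 = 6.
Deadweight loss = ½ × 0.5263 × 6 = $1.58 thousand.

$1.58 thousand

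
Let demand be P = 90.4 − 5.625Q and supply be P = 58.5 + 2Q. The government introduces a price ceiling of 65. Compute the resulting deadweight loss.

3.32

Competitive equilibrium: 90.4 − 5.625Q = 58.5 + 2Q → Q* = 4.1836, P* = 66.8672.
At the ceiling P = 65, quantity supplied = (65 − 58.5)/2 = 3.25.
Willingness to pay at Q' = 3.25: 90.4 − 5.625·3.25 = 72.1188.
ΔQ = 4.1836 − 3.25 = 0.9336; wedge = 72.1188 − 65 = 7.1188.
Deadweight loss = ½ × 0.9336 × 7.1188 = 3.32.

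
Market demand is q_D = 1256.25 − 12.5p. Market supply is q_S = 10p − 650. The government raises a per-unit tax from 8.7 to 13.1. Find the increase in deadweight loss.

In inverse form: demand p = 100.5 − 0.08q, supply p = 65 + 0.1q.
Competitive equilibrium: 100.5 − 0.08q = 65 + 0.1q → q* = 197.2222, p* = 84.7222.
For a per-unit tax t: Δq = t/0.18, so DWL = ½·t·(t/0.18) = t²/0.36.
At t = 8.7: DWL = 210.25. At t = 13.1: DWL = 476.694.
Increase = 476.694 − 210.25 = 266.44.

266.44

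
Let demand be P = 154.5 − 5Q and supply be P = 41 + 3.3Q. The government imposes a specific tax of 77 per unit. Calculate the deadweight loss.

Competitive equilibrium: 154.5 − 5Q = 41 + 3.3Q → Q* = 13.6747, P* = 86.1265.
With the tax, the buyer price exceeds the seller price by 77: (154.5 − 5Q) − (41 + 3.3Q) = 77 → Q' = 4.3976.
ΔQ = 13.6747 − 4.3976 = 9.2771; the wedge equals the tax, 77.
The triangle = ½ × 9.2771 × 77 = 357.17.

357.17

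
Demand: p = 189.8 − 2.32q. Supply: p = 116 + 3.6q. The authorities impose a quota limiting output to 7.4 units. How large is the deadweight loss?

Competitive equilibrium: 189.8 − 2.32q = 116 + 3.6q → q* = 12.4662, p* = 160.8784.
At q = 7.4: demand price = 189.8 − 2.32·7.4 = 172.632; supply price = 116 + 3.6·7.4 = 142.64.
Δq = 12.4662 − 7.4 = 5.0662; wedge = 172.632 − 142.64 = 29.992.
Deadweight loss = ½ × 5.0662 × 29.992 = 75.97.

75.97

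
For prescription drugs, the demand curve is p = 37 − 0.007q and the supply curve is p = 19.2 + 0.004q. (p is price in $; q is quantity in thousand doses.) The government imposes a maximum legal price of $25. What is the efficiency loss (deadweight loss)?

$155.57 thousand

Competitive equilibrium: 37 − 0.007q = 19.2 + 0.004q → q* = 1618.1818, p* = 25.6727.
At the ceiling p = 25, quantity supplied = (25 − 19.2)/0.004 = 1450.
Willingness to pay at q' = 1450: 37 − 0.007·1450 = 26.85.
Δq = 1618.1818 − 1450 = 168.1818; wedge = 26.85 − 25 = 1.85.
The triangle = ½ × 168.1818 × 1.85 = $155.57 thousand.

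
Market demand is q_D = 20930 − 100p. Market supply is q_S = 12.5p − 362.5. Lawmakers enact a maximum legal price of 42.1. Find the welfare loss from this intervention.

In inverse form: demand p = 209.3 − 0.01q, supply p = 29 + 0.08q.
Competitive equilibrium: 209.3 − 0.01q = 29 + 0.08q → q* = 2003.3333, p* = 189.2667.
At the ceiling p = 42.1, quantity supplied = (42.1 − 29)/0.08 = 163.75.
Willingness to pay at q' = 163.75: 209.3 − 0.01·163.75 = 207.6625.
Δq = 2003.3333 − 163.75 = 1839.5833; wedge = 207.6625 − 42.1 = 165.5625.
Deadweight loss = ½ × 1839.5833 × 165.5625 = 152283.01.

152283.01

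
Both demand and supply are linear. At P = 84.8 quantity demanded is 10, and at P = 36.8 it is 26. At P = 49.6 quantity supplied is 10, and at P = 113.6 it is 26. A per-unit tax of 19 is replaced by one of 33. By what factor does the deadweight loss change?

3.017

Demand slope = (36.8 − 84.8)/(26 − 10) = −3, so P = 114.8 − 3Q.
Supply slope = (113.6 − 49.6)/(26 − 10) = 4, so P = 9.6 + 4Q.
Competitive equilibrium: 114.8 − 3Q = 9.6 + 4Q → Q* = 15.0286, P* = 69.7143.
For a per-unit tax t: ΔQ = t/7, so DWL = ½·t·(t/7) = t²/14.
At t = 19: DWL = 25.786. At t = 33: DWL = 77.786.
Ratio = (33/19)² = 3.017.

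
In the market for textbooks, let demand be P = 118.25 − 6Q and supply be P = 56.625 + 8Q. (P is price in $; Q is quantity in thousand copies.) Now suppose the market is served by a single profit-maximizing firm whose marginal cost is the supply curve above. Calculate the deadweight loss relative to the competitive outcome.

Competitive equilibrium: 118.25 − 6Q = 56.625 + 8Q → Q* = 4.4018, P* = 91.8393.
Marginal revenue: MR = 118.25 − 12Q. Set MR = MC: 118.25 − 12Q = 56.625 + 8Q → Q_m = 3.0813.
Price P_m = 118.25 − 6·3.0813 = 99.7622; MC(Q_m) = 56.625 + 8·3.0813 = 81.2754.
Competitive Q* = 4.4018, so ΔQ = 1.3205; wedge = 99.7622 − 81.2754 = 18.4868.
DWL = ½ × 1.3205 × 18.4868 = $12.21 thousand.

$12.21 thousand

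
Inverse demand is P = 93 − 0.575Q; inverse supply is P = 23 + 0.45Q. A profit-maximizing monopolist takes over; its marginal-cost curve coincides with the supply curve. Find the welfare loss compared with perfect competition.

Competitive equilibrium: 93 − 0.575Q = 23 + 0.45Q → Q* = 68.2927, P* = 53.7317.
Marginal revenue: MR = 93 − 1.15Q. Set MR = MC: 93 − 1.15Q = 23 + 0.45Q → Q_m = 43.75.
Price P_m = 93 − 0.575·43.75 = 67.8438; MC(Q_m) = 23 + 0.45·43.75 = 42.6875.
Competitive Q* = 68.2927, so ΔQ = 24.5427; wedge = 67.8438 − 42.6875 = 25.1563.
Welfare loss = ½ × 24.5427 × 25.1563 = 308.70.

308.70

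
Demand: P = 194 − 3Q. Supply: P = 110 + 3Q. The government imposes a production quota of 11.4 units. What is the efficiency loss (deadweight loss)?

Competitive equilibrium: 194 − 3Q = 110 + 3Q → Q* = 14, P* = 152.
At Q = 11.4: demand price = 194 − 3·11.4 = 159.8; supply price = 110 + 3·11.4 = 144.2.
ΔQ = 14 − 11.4 = 2.6; wedge = 159.8 − 144.2 = 15.6.
DWL = ½ × 2.6 × 15.6 = 20.28.

20.28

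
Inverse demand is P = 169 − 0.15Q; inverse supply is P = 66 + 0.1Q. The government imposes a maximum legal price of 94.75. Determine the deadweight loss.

1937.53

Competitive equilibrium: 169 − 0.15Q = 66 + 0.1Q → Q* = 412, P* = 107.2.
At the ceiling P = 94.75, quantity supplied = (94.75 − 66)/0.1 = 287.5.
Willingness to pay at Q' = 287.5: 169 − 0.15·287.5 = 125.875.
ΔQ = 412 − 287.5 = 124.5; wedge = 125.875 − 94.75 = 31.125.
DWL = ½ × 124.5 × 31.125 = 1937.53.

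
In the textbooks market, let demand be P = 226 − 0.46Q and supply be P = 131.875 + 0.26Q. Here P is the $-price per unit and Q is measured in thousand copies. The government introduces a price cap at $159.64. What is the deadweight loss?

$206.34 thousand

Competitive equilibrium: 226 − 0.46Q = 131.875 + 0.26Q → Q* = 130.7292, P* = 165.8646.
At the ceiling P = 159.64, quantity supplied = (159.64 − 131.875)/0.26 = 106.7885.
Willingness to pay at Q' = 106.7885: 226 − 0.46·106.7885 = 176.8773.
ΔQ = 130.7292 − 106.7885 = 23.9407; wedge = 176.8773 − 159.64 = 17.2373.
The triangle = ½ × 23.9407 × 17.2373 = $206.34 thousand.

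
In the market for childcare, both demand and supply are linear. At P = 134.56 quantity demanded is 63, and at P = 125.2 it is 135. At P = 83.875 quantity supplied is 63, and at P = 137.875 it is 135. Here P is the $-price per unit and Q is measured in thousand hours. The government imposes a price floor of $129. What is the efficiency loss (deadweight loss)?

Demand slope = (125.2 − 134.56)/(135 − 63) = −0.13, so P = 142.75 − 0.13Q.
Supply slope = (137.875 − 83.875)/(135 − 63) = 0.75, so P = 36.625 + 0.75Q.
Competitive equilibrium: 142.75 − 0.13Q = 36.625 + 0.75Q → Q* = 120.5966, P* = 127.0724.
At the floor P = 129, quantity demanded = (142.75 − 129)/0.13 = 105.7692.
Sellers' marginal cost at Q' = 105.7692: 36.625 + 0.75·105.7692 = 115.9519.
ΔQ = 120.5966 − 105.7692 = 14.8274; wedge = 129 − 115.9519 = 13.0481.
Welfare loss = ½ × 14.8274 × 13.0481 = $96.73 thousand.

$96.73 thousand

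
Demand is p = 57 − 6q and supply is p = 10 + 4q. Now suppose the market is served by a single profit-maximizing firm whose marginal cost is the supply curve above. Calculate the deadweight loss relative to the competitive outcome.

Competitive equilibrium: 57 − 6q = 10 + 4q → q* = 4.7, p* = 28.8.
Marginal revenue: MR = 57 − 12q. Set MR = MC: 57 − 12q = 10 + 4q → q_m = 2.9375.
Price p_m = 57 − 6·2.9375 = 39.375; MC(q_m) = 10 + 4·2.9375 = 21.75.
Competitive q* = 4.7, so Δq = 1.7625; wedge = 39.375 − 21.75 = 17.625.
Welfare loss = ½ × 1.7625 × 17.625 = 15.53.

15.53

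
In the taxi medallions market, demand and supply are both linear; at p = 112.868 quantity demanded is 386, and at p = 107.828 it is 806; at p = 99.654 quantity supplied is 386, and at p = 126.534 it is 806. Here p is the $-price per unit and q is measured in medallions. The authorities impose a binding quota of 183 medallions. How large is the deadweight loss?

$5397.13

Demand slope = (107.828 − 112.868)/(806 − 386) = −0.012, so p = 117.5 − 0.012q.
Supply slope = (126.534 − 99.654)/(806 − 386) = 0.064, so p = 74.95 + 0.064q.
Competitive equilibrium: 117.5 − 0.012q = 74.95 + 0.064q → q* = 559.8684, p* = 110.7816.
At q = 183: demand price = 117.5 − 0.012·183 = 115.304; supply price = 74.95 + 0.064·183 = 86.662.
Δq = 559.8684 − 183 = 376.8684; wedge = 115.304 − 86.662 = 28.642.
The triangle = ½ × 376.8684 × 28.642 = $5397.13.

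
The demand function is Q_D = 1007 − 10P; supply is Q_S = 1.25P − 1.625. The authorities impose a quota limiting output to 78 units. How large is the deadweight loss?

In inverse form: demand P = 100.7 − 0.1Q, supply P = 1.3 + 0.8Q.
Competitive equilibrium: 100.7 − 0.1Q = 1.3 + 0.8Q → Q* = 110.4444, P* = 89.6556.
At Q = 78: demand price = 100.7 − 0.1·78 = 92.9; supply price = 1.3 + 0.8·78 = 63.7.
ΔQ = 110.4444 − 78 = 32.4444; wedge = 92.9 − 63.7 = 29.2.
The triangle = ½ × 32.4444 × 29.2 = 473.69.

473.69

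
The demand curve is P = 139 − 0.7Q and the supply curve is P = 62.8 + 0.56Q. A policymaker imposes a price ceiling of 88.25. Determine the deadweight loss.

142.31

Competitive equilibrium: 139 − 0.7Q = 62.8 + 0.56Q → Q* = 60.4762, P* = 96.6667.
At the ceiling P = 88.25, quantity supplied = (88.25 − 62.8)/0.56 = 45.4464.
Willingness to pay at Q' = 45.4464: 139 − 0.7·45.4464 = 107.1875.
ΔQ = 60.4762 − 45.4464 = 15.0298; wedge = 107.1875 − 88.25 = 18.9375.
Deadweight loss = ½ × 15.0298 × 18.9375 = 142.31.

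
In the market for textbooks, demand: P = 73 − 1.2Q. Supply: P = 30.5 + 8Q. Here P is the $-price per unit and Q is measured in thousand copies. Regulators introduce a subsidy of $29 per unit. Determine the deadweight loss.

$45.71 thousand

Competitive equilibrium: 73 − 1.2Q = 30.5 + 8Q → Q* = 4.6196, P* = 67.4565.
The subsidy lowers effective supply by 29: P = 1.5 + 8Q.
New quantity: 73 − 1.2Q = 1.5 + 8Q → Q' = 7.7717.
Overproduction ΔQ = 7.7717 − 4.6196 = 3.1521; wedge = subsidy = 29.
Deadweight loss = ½ × 3.1521 × 29 = $45.71 thousand.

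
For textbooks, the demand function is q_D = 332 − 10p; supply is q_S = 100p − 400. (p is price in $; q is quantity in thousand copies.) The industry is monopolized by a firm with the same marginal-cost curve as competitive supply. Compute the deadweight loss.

In inverse form: demand p = 33.2 − 0.1q, supply p = 4 + 0.01q.
Competitive equilibrium: 33.2 − 0.1q = 4 + 0.01q → q* = 265.4545, p* = 6.6545.
Marginal revenue: MR = 33.2 − 0.2q. Set MR = MC: 33.2 − 0.2q = 4 + 0.01q → q_m = 139.0476.
Price p_m = 33.2 − 0.1·139.0476 = 19.2952; MC(q_m) = 4 + 0.01·139.0476 = 5.3905.
Competitive q* = 265.4545, so Δq = 126.4069; wedge = 19.2952 − 5.3905 = 13.9047.
Deadweight loss = ½ × 126.4069 × 13.9047 = $878.83 thousand.

$878.83 thousand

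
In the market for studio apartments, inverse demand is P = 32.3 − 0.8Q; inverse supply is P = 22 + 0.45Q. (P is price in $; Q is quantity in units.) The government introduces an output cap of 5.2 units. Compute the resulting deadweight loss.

$5.776

Competitive equilibrium: 32.3 − 0.8Q = 22 + 0.45Q → Q* = 8.24, P* = 25.708.
At Q = 5.2: demand price = 32.3 − 0.8·5.2 = 28.14; supply price = 22 + 0.45·5.2 = 24.34.
ΔQ = 8.24 − 5.2 = 3.04; wedge = 28.14 − 24.34 = 3.8.
The triangle = ½ × 3.04 × 3.8 = $5.776.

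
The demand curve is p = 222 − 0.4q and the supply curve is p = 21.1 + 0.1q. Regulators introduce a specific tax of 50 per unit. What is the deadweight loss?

Competitive equilibrium: 222 − 0.4q = 21.1 + 0.1q → q* = 401.8, p* = 61.28.
With the tax, the buyer price exceeds the seller price by 50: (222 − 0.4q) − (21.1 + 0.1q) = 50 → q' = 301.8.
Δq = 401.8 − 301.8 = 100; the wedge equals the tax, 50.
Welfare loss = ½ × 100 × 50 = 2500.

2500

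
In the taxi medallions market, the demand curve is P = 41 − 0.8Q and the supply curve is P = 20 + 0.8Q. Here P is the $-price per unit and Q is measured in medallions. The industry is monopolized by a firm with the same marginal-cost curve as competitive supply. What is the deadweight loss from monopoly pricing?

$15.31

Competitive equilibrium: 41 − 0.8Q = 20 + 0.8Q → Q* = 13.125, P* = 30.5.
Marginal revenue: MR = 41 − 1.6Q. Set MR = MC: 41 − 1.6Q = 20 + 0.8Q → Q_m = 8.75.
Price P_m = 41 − 0.8·8.75 = 34; MC(Q_m) = 20 + 0.8·8.75 = 27.
Competitive Q* = 13.125, so ΔQ = 4.375; wedge = 34 − 27 = 7.
The triangle = ½ × 4.375 × 7 = $15.31.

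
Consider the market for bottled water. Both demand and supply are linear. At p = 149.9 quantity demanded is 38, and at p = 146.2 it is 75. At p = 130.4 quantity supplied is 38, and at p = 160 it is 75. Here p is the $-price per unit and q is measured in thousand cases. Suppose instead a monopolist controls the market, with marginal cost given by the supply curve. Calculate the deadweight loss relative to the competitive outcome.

Demand slope = (146.2 − 149.9)/(75 − 38) = −0.1, so p = 153.7 − 0.1q.
Supply slope = (160 − 130.4)/(75 − 38) = 0.8, so p = 100 + 0.8q.
Competitive equilibrium: 153.7 − 0.1q = 100 + 0.8q → q* = 59.6667, p* = 147.7333.
Marginal revenue: MR = 153.7 − 0.2q. Set MR = MC: 153.7 − 0.2q = 100 + 0.8q → q_m = 53.7.
Price p_m = 153.7 − 0.1·53.7 = 148.33; MC(q_m) = 100 + 0.8·53.7 = 142.96.
Competitive q* = 59.6667, so Δq = 5.9667; wedge = 148.33 − 142.96 = 5.37.
Deadweight loss = ½ × 5.9667 × 5.37 = $16.02 thousand.

$16.02 thousand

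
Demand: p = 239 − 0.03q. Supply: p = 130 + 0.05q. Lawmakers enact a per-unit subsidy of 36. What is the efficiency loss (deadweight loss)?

Competitive equilibrium: 239 − 0.03q = 130 + 0.05q → q* = 1362.5, p* = 198.125.
The subsidy lowers effective supply by 36: p = 94 + 0.05q.
New quantity: 239 − 0.03q = 94 + 0.05q → q' = 1812.5.
Overproduction Δq = 1812.5 − 1362.5 = 450; wedge = subsidy = 36.
Welfare loss = ½ × 450 × 36 = 8100.

8100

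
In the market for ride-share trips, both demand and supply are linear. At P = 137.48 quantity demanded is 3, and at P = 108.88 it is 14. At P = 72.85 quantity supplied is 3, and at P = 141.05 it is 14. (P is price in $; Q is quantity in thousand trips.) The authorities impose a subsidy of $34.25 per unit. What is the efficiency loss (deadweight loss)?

Demand slope = (108.88 − 137.48)/(14 − 3) = −2.6, so P = 145.28 − 2.6Q.
Supply slope = (141.05 − 72.85)/(14 − 3) = 6.2, so P = 54.25 + 6.2Q.
Competitive equilibrium: 145.28 − 2.6Q = 54.25 + 6.2Q → Q* = 10.3443, P* = 118.3848.
The subsidy lowers effective supply by 34.25: P = 20 + 6.2Q.
New quantity: 145.28 − 2.6Q = 20 + 6.2Q → Q' = 14.2364.
Overproduction ΔQ = 14.2364 − 10.3443 = 3.8921; wedge = subsidy = 34.25.
The triangle = ½ × 3.8921 × 34.25 = $66.65 thousand.

$66.65 thousand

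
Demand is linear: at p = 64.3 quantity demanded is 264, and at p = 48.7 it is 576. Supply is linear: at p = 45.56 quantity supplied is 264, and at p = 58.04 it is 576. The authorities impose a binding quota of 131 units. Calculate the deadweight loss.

Demand slope = (48.7 − 64.3)/(576 − 264) = −0.05, so p = 77.5 − 0.05q.
Supply slope = (58.04 − 45.56)/(576 − 264) = 0.04, so p = 35 + 0.04q.
Competitive equilibrium: 77.5 − 0.05q = 35 + 0.04q → q* = 472.2222, p* = 53.8889.
At q = 131: demand price = 77.5 − 0.05·131 = 70.95; supply price = 35 + 0.04·131 = 40.24.
Δq = 472.2222 − 131 = 341.2222; wedge = 70.95 − 40.24 = 30.71.
DWL = ½ × 341.2222 × 30.71 = 5239.47.

5239.47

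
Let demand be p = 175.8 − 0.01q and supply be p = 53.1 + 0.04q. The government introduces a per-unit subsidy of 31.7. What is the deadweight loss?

Competitive equilibrium: 175.8 − 0.01q = 53.1 + 0.04q → q* = 2454, p* = 151.26.
The subsidy lowers effective supply by 31.7: p = 21.4 + 0.04q.
New quantity: 175.8 − 0.01q = 21.4 + 0.04q → q' = 3088.
Overproduction Δq = 3088 − 2454 = 634; wedge = subsidy = 31.7.
Welfare loss = ½ × 634 × 31.7 = 10048.90.

10048.90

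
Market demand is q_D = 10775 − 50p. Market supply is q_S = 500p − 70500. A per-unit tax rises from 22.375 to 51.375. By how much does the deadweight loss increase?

48607.95

In inverse form: demand p = 215.5 − 0.02q, supply p = 141 + 0.002q.
Competitive equilibrium: 215.5 − 0.02q = 141 + 0.002q → q* = 3386.3636, p* = 147.7727.
For a per-unit tax t: Δq = t/0.022, so DWL = ½·t·(t/0.022) = t²/0.044.
At t = 22.375: DWL = 11378.196. At t = 51.375: DWL = 59986.1506.
Increase = 59986.1506 − 11378.196 = 48607.95.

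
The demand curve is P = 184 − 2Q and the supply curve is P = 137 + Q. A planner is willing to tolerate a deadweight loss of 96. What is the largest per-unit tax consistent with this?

Competitive equilibrium: 184 − 2Q = 137 + Q → Q* = 15.6667, P* = 152.6667.
A tax t gives ΔQ = t/3 and wedge t, so DWL = t²/6.
t²/6 = 96 → t² = 576 → t = 24.

24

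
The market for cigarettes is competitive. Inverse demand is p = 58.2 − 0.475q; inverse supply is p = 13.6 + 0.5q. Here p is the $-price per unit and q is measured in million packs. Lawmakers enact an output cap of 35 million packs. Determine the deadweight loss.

$56.27 million

Competitive equilibrium: 58.2 − 0.475q = 13.6 + 0.5q → q* = 45.7436, p* = 36.4718.
At q = 35: demand price = 58.2 − 0.475·35 = 41.575; supply price = 13.6 + 0.5·35 = 31.1.
Δq = 45.7436 − 35 = 10.7436; wedge = 41.575 − 31.1 = 10.475.
Welfare loss = ½ × 10.7436 × 10.475 = $56.27 million.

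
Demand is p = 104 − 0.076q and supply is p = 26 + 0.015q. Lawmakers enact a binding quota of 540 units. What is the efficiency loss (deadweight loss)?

4576.37

Competitive equilibrium: 104 − 0.076q = 26 + 0.015q → q* = 857.1429, p* = 38.8571.
At q = 540: demand price = 104 − 0.076·540 = 62.96; supply price = 26 + 0.015·540 = 34.1.
Δq = 857.1429 − 540 = 317.1429; wedge = 62.96 − 34.1 = 28.86.
DWL = ½ × 317.1429 × 28.86 = 4576.37.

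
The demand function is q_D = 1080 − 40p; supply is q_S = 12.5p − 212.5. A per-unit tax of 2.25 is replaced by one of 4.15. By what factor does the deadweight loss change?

In inverse form: demand p = 27 − 0.025q, supply p = 17 + 0.08q.
Competitive equilibrium: 27 − 0.025q = 17 + 0.08q → q* = 95.2381, p* = 24.619.
For a per-unit tax t: Δq = t/0.105, so DWL = ½·t·(t/0.105) = t²/0.21.
At t = 2.25: DWL = 24.107. At t = 4.15: DWL = 82.012.
Ratio = (4.15/2.25)² = 3.402.

3.402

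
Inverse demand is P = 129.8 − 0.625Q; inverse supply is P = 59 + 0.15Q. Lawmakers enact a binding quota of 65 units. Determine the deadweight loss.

Competitive equilibrium: 129.8 − 0.625Q = 59 + 0.15Q → Q* = 91.3548, P* = 72.7032.
At Q = 65: demand price = 129.8 − 0.625·65 = 89.175; supply price = 59 + 0.15·65 = 68.75.
ΔQ = 91.3548 − 65 = 26.3548; wedge = 89.175 − 68.75 = 20.425.
The triangle = ½ × 26.3548 × 20.425 = 269.15.

269.15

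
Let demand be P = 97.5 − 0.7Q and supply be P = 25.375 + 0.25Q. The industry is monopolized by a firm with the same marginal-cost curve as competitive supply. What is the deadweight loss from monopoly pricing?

Competitive equilibrium: 97.5 − 0.7Q = 25.375 + 0.25Q → Q* = 75.9211, P* = 44.3553.
Marginal revenue: MR = 97.5 − 1.4Q. Set MR = MC: 97.5 − 1.4Q = 25.375 + 0.25Q → Q_m = 43.7121.
Price P_m = 97.5 − 0.7·43.7121 = 66.9015; MC(Q_m) = 25.375 + 0.25·43.7121 = 36.303.
Competitive Q* = 75.9211, so ΔQ = 32.209; wedge = 66.9015 − 36.303 = 30.5985.
Welfare loss = ½ × 32.209 × 30.5985 = 492.77.

492.77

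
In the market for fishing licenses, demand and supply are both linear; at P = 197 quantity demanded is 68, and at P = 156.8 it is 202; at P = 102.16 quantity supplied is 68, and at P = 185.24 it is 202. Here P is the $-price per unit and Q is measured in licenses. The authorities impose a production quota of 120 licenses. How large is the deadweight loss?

Demand slope = (156.8 − 197)/(202 − 68) = −0.3, so P = 217.4 − 0.3Q.
Supply slope = (185.24 − 102.16)/(202 − 68) = 0.62, so P = 60 + 0.62Q.
Competitive equilibrium: 217.4 − 0.3Q = 60 + 0.62Q → Q* = 171.087, P* = 166.0739.
At Q = 120: demand price = 217.4 − 0.3·120 = 181.4; supply price = 60 + 0.62·120 = 134.4.
ΔQ = 171.087 − 120 = 51.087; wedge = 181.4 − 134.4 = 47.
The triangle = ½ × 51.087 × 47 = $1200.54.

$1200.54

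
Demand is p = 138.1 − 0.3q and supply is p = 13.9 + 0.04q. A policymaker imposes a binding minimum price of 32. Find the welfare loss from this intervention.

Competitive equilibrium: 138.1 − 0.3q = 13.9 + 0.04q → q* = 365.2941, p* = 28.5118.
At the floor p = 32, quantity demanded = (138.1 − 32)/0.3 = 353.6667.
Sellers' marginal cost at q' = 353.6667: 13.9 + 0.04·353.6667 = 28.0467.
Δq = 365.2941 − 353.6667 = 11.6274; wedge = 32 − 28.0467 = 3.9533.
DWL = ½ × 11.6274 × 3.9533 = 22.98.

22.98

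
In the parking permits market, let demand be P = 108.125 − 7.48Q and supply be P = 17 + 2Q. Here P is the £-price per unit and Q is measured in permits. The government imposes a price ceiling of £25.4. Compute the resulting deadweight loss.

Competitive equilibrium: 108.125 − 7.48Q = 17 + 2Q → Q* = 9.6123, P* = 36.2247.
At the ceiling P = 25.4, quantity supplied = (25.4 − 17)/2 = 4.2.
Willingness to pay at Q' = 4.2: 108.125 − 7.48·4.2 = 76.709.
ΔQ = 9.6123 − 4.2 = 5.4123; wedge = 76.709 − 25.4 = 51.309.
DWL = ½ × 5.4123 × 51.309 = £138.85.

£138.85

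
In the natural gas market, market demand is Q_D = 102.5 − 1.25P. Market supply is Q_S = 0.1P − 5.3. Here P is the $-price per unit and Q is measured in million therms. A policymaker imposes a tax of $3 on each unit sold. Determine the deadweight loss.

$0.42 million

In inverse form: demand P = 82 − 0.8Q, supply P = 53 + 10Q.
Competitive equilibrium: 82 − 0.8Q = 53 + 10Q → Q* = 2.6852, P* = 79.8519.
With the tax, the buyer price exceeds the seller price by 3: (82 − 0.8Q) − (53 + 10Q) = 3 → Q' = 2.4074.
ΔQ = 2.6852 − 2.4074 = 0.2778; the wedge equals the tax, 3.
Deadweight loss = ½ × 0.2778 × 3 = $0.42 million.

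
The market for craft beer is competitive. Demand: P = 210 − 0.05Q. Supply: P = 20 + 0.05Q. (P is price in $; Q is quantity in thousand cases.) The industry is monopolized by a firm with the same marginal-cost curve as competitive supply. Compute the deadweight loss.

Competitive equilibrium: 210 − 0.05Q = 20 + 0.05Q → Q* = 1900, P* = 115.
Marginal revenue: MR = 210 − 0.1Q. Set MR = MC: 210 − 0.1Q = 20 + 0.05Q → Q_m = 1266.66667.
Price P_m = 210 − 0.05·1266.66667 = 146.66667; MC(Q_m) = 20 + 0.05·1266.66667 = 83.33333.
Competitive Q* = 1900, so ΔQ = 633.33333; wedge = 146.66667 − 83.33333 = 63.33334.
Deadweight loss = ½ × 633.33333 × 63.33334 = $20055.56 thousand.

$20055.56 thousand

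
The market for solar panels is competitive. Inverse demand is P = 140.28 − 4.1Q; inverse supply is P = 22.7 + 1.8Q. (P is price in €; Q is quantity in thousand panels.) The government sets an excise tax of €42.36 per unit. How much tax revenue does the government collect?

€540.05 thousand

Competitive equilibrium: 140.28 − 4.1Q = 22.7 + 1.8Q → Q* = 19.92881, P* = 58.57186.
With the tax, the buyer price exceeds the seller price by 42.36: (140.28 − 4.1Q) − (22.7 + 1.8Q) = 42.36 → Q' = 12.74915.
Tax revenue = 42.36 × 12.74915 = €540.05 thousand.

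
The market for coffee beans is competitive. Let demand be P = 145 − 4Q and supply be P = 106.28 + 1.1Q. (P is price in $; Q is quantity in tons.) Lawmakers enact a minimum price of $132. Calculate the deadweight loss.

$48.08

Competitive equilibrium: 145 − 4Q = 106.28 + 1.1Q → Q* = 7.5922, P* = 114.6314.
At the floor P = 132, quantity demanded = (145 − 132)/4 = 3.25.
Sellers' marginal cost at Q' = 3.25: 106.28 + 1.1·3.25 = 109.855.
ΔQ = 7.5922 − 3.25 = 4.3422; wedge = 132 − 109.855 = 22.145.
DWL = ½ × 4.3422 × 22.145 = $48.08.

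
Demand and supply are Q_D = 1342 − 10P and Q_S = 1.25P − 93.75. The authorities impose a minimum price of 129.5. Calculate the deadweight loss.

In inverse form: demand P = 134.2 − 0.1Q, supply P = 75 + 0.8Q.
Competitive equilibrium: 134.2 − 0.1Q = 75 + 0.8Q → Q* = 65.7778, P* = 127.6222.
At the floor P = 129.5, quantity demanded = (134.2 − 129.5)/0.1 = 47.
Sellers' marginal cost at Q' = 47: 75 + 0.8·47 = 112.6.
ΔQ = 65.7778 − 47 = 18.7778; wedge = 129.5 − 112.6 = 16.9.
The triangle = ½ × 18.7778 × 16.9 = 158.67.

158.67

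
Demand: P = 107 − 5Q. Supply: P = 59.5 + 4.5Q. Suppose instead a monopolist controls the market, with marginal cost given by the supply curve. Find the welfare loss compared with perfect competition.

Competitive equilibrium: 107 − 5Q = 59.5 + 4.5Q → Q* = 5, P* = 82.
Marginal revenue: MR = 107 − 10Q. Set MR = MC: 107 − 10Q = 59.5 + 4.5Q → Q_m = 3.2759.
Price P_m = 107 − 5·3.2759 = 90.6205; MC(Q_m) = 59.5 + 4.5·3.2759 = 74.2416.
Competitive Q* = 5, so ΔQ = 1.7241; wedge = 90.6205 − 74.2416 = 16.3789.
Deadweight loss = ½ × 1.7241 × 16.3789 = 14.12.

14.12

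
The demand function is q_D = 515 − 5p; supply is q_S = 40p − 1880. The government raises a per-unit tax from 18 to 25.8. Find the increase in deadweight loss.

In inverse form: demand p = 103 − 0.2q, supply p = 47 + 0.025q.
Competitive equilibrium: 103 − 0.2q = 47 + 0.025q → q* = 248.8889, p* = 53.2222.
For a per-unit tax t: Δq = t/0.225, so DWL = ½·t·(t/0.225) = t²/0.45.
At t = 18: DWL = 720. At t = 25.8: DWL = 1479.2.
Increase = 1479.2 − 720 = 759.20.

759.20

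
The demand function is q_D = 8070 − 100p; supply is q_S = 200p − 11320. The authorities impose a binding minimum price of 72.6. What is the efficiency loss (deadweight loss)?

4760.08

In inverse form: demand p = 80.7 − 0.01q, supply p = 56.6 + 0.005q.
Competitive equilibrium: 80.7 − 0.01q = 56.6 + 0.005q → q* = 1606.6667, p* = 64.6333.
At the floor p = 72.6, quantity demanded = (80.7 − 72.6)/0.01 = 810.
Sellers' marginal cost at q' = 810: 56.6 + 0.005·810 = 60.65.
Δq = 1606.6667 − 810 = 796.6667; wedge = 72.6 − 60.65 = 11.95.
The triangle = ½ × 796.6667 × 11.95 = 4760.08.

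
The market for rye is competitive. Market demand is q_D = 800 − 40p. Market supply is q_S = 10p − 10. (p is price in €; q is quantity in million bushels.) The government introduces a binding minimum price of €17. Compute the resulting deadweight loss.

In inverse form: demand p = 20 − 0.025q, supply p = 1 + 0.1q.
Competitive equilibrium: 20 − 0.025q = 1 + 0.1q → q* = 152, p* = 16.2.
At the floor p = 17, quantity demanded = (20 − 17)/0.025 = 120.
Sellers' marginal cost at q' = 120: 1 + 0.1·120 = 13.
Δq = 152 − 120 = 32; wedge = 17 − 13 = 4.
Welfare loss = ½ × 32 × 4 = €64 million.

€64 million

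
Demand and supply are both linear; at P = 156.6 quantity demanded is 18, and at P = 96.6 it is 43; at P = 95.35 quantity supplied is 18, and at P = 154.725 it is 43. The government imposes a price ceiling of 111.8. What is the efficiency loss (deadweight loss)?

83.13

Demand slope = (96.6 − 156.6)/(43 − 18) = −2.4, so P = 199.8 − 2.4Q.
Supply slope = (154.725 − 95.35)/(43 − 18) = 2.375, so P = 52.6 + 2.375Q.
Competitive equilibrium: 199.8 − 2.4Q = 52.6 + 2.375Q → Q* = 30.8272, P* = 125.8147.
At the ceiling P = 111.8, quantity supplied = (111.8 − 52.6)/2.375 = 24.9263.
Willingness to pay at Q' = 24.9263: 199.8 − 2.4·24.9263 = 139.9769.
ΔQ = 30.8272 − 24.9263 = 5.9009; wedge = 139.9769 − 111.8 = 28.1769.
Deadweight loss = ½ × 5.9009 × 28.1769 = 83.13.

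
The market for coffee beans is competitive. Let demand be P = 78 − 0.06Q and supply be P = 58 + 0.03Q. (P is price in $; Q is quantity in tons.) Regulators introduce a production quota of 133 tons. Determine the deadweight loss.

Competitive equilibrium: 78 − 0.06Q = 58 + 0.03Q → Q* = 222.2222, P* = 64.6667.
At Q = 133: demand price = 78 − 0.06·133 = 70.02; supply price = 58 + 0.03·133 = 61.99.
ΔQ = 222.2222 − 133 = 89.2222; wedge = 70.02 − 61.99 = 8.03.
The triangle = ½ × 89.2222 × 8.03 = $358.23.

$358.23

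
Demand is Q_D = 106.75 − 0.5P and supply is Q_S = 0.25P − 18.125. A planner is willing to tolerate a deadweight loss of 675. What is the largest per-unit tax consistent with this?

90

In inverse form: demand P = 213.5 − 2Q, supply P = 72.5 + 4Q.
Competitive equilibrium: 213.5 − 2Q = 72.5 + 4Q → Q* = 23.5, P* = 166.5.
A tax t gives ΔQ = t/6 and wedge t, so DWL = t²/12.
t²/12 = 675 → t² = 8100 → t = 90.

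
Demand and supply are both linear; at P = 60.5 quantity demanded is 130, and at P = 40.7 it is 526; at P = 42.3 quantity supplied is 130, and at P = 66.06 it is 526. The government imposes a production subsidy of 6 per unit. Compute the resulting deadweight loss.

163.64

Demand slope = (40.7 − 60.5)/(526 − 130) = −0.05, so P = 67 − 0.05Q.
Supply slope = (66.06 − 42.3)/(526 − 130) = 0.06, so P = 34.5 + 0.06Q.
Competitive equilibrium: 67 − 0.05Q = 34.5 + 0.06Q → Q* = 295.4545, P* = 52.2273.
The subsidy lowers effective supply by 6: P = 28.5 + 0.06Q.
New quantity: 67 − 0.05Q = 28.5 + 0.06Q → Q' = 350.
Overproduction ΔQ = 350 − 295.4545 = 54.5455; wedge = subsidy = 6.
Welfare loss = ½ × 54.5455 × 6 = 163.64.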